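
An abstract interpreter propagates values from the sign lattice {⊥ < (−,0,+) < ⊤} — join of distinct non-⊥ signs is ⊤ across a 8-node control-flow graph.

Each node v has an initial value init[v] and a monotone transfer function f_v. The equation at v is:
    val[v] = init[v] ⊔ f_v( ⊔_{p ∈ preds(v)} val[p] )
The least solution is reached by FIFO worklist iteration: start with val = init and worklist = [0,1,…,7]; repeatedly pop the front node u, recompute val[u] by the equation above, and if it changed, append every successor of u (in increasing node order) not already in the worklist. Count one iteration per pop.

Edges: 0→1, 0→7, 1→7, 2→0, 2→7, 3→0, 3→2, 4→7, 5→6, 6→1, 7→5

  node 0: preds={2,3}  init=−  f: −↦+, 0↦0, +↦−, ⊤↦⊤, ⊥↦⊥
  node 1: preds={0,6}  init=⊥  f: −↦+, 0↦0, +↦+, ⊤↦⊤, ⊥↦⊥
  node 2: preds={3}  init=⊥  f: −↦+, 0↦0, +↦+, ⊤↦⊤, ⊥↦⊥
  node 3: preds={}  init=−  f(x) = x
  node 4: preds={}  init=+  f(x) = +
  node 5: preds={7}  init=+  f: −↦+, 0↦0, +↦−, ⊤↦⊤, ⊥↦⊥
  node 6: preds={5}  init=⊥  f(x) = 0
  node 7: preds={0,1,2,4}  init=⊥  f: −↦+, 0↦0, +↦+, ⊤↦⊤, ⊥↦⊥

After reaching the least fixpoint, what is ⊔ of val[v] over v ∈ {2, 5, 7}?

Trace (12 dequeues):
  [1] u=0 | in − | out ⊤ | prev − | push {}
  [2] u=1 | in ⊤ | out ⊤ | prev ⊥ | push {}
  [3] u=2 | in − | out + | prev ⊥ | push {0}
  [4] u=3 | in ⊥ | out − | ==
  [5] u=4 | in ⊥ | out + | ==
  [6] u=5 | in ⊥ | out + | ==
  [7] u=6 | in + | out 0 | prev ⊥ | push {1}
  [8] u=7 | in ⊤ | out ⊤ | prev ⊥ | push {5}
  [9] u=0 | in ⊤ | out ⊤ | ==
  [10] u=1 | in ⊤ | out ⊤ | ==
  [11] u=5 | in ⊤ | out ⊤ | prev + | push {6}
  [12] u=6 | in ⊤ | out 0 | ==

Converged values:
  [0] ⊤
  [1] ⊤
  [2] +
  [3] −
  [4] +
  [5] ⊤
  [6] 0
  [7] ⊤

⊤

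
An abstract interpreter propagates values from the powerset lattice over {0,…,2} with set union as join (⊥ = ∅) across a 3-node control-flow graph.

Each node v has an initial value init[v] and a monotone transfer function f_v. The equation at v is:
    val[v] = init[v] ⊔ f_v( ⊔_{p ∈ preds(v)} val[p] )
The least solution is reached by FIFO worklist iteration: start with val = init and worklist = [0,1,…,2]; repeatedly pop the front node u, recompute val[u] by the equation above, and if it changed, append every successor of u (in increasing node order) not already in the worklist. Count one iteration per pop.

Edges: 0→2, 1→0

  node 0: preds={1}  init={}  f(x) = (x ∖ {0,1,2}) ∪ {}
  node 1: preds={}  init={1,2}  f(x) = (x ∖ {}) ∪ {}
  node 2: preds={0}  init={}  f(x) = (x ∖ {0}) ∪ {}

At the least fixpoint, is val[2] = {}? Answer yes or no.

yes

Trace (3 dequeues):
  [1] u=0 | in {1,2} | out {} | ==
  [2] u=1 | in {} | out {1,2} | ==
  [3] u=2 | in {} | out {} | ==

Converged values:
  [0] {}
  [1] {1,2}
  [2] {}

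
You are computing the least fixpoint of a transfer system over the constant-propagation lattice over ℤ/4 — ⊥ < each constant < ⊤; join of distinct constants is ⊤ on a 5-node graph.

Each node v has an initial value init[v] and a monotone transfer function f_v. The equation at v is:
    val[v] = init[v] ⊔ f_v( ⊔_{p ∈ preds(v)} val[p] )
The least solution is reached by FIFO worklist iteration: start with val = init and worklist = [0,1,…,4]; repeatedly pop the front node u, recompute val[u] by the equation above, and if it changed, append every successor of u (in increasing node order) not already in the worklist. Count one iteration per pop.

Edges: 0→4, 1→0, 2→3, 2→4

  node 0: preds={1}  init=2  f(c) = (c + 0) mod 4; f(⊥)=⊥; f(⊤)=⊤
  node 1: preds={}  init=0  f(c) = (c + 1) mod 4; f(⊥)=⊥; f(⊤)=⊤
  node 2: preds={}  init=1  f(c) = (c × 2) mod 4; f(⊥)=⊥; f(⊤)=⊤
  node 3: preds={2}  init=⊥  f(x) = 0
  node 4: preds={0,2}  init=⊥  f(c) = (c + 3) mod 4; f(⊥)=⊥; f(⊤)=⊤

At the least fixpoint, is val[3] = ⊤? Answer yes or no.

Trace (5 dequeues):
  [1] u=0 | in 0 | out ⊤ | prev 2 | push {}
  [2] u=1 | in ⊥ | out 0 | ==
  [3] u=2 | in ⊥ | out 1 | ==
  [4] u=3 | in 1 | out 0 | prev ⊥ | push {}
  [5] u=4 | in ⊤ | out ⊤ | prev ⊥ | push {}

Converged values:
  [0] ⊤
  [1] 0
  [2] 1
  [3] 0
  [4] ⊤

no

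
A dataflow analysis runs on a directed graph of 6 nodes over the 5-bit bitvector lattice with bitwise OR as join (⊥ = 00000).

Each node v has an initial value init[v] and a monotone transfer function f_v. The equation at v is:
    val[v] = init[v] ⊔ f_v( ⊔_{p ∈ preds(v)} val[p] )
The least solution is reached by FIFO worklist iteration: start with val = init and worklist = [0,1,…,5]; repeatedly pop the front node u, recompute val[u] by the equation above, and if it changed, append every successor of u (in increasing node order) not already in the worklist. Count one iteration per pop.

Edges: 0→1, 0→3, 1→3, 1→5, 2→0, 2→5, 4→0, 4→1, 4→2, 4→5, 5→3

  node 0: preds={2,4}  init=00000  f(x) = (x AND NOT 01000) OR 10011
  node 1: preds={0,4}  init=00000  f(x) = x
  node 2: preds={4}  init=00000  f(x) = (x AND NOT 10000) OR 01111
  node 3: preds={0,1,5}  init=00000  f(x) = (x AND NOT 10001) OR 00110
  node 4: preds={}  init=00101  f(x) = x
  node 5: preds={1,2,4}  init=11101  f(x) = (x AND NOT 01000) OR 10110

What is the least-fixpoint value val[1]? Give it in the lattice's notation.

10111

Trace (8 dequeues):
  [1] u=0 | in 00101 | out 10111 | prev 00000 | push {}
  [2] u=1 | in 10111 | out 10111 | prev 00000 | push {}
  [3] u=2 | in 00101 | out 01111 | prev 00000 | push {0}
  [4] u=3 | in 11111 | out 01110 | prev 00000 | push {}
  [5] u=4 | in 00000 | out 00101 | ==
  [6] u=5 | in 11111 | out 11111 | prev 11101 | push {3}
  [7] u=0 | in 01111 | out 10111 | ==
  [8] u=3 | in 11111 | out 01110 | ==

Converged values:
  [0] 10111
  [1] 10111
  [2] 01111
  [3] 01110
  [4] 00101
  [5] 11111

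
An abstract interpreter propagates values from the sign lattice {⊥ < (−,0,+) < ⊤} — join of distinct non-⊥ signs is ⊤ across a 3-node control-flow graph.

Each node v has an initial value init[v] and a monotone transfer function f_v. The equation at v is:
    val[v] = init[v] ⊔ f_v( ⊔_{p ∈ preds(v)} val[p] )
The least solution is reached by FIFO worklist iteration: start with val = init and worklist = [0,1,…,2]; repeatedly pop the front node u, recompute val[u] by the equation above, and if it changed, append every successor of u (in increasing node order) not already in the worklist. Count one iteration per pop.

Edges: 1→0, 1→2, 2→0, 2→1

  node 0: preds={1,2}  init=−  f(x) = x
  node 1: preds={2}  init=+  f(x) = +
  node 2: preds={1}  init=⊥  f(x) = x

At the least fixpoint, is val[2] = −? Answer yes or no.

Iteration log — 5 steps:
  step 1. node 0  ⊔preds=+  new=⊤  old=−  +wl: 
  step 2. node 1  ⊔preds=⊥  new=+  stable
  step 3. node 2  ⊔preds=+  new=+  old=⊥  +wl: 0,1
  step 4. node 0  ⊔preds=+  new=⊤  stable
  step 5. node 1  ⊔preds=+  new=+  stable

Least fixpoint reached:
  node 0: ⊤
  node 1: +
  node 2: +

no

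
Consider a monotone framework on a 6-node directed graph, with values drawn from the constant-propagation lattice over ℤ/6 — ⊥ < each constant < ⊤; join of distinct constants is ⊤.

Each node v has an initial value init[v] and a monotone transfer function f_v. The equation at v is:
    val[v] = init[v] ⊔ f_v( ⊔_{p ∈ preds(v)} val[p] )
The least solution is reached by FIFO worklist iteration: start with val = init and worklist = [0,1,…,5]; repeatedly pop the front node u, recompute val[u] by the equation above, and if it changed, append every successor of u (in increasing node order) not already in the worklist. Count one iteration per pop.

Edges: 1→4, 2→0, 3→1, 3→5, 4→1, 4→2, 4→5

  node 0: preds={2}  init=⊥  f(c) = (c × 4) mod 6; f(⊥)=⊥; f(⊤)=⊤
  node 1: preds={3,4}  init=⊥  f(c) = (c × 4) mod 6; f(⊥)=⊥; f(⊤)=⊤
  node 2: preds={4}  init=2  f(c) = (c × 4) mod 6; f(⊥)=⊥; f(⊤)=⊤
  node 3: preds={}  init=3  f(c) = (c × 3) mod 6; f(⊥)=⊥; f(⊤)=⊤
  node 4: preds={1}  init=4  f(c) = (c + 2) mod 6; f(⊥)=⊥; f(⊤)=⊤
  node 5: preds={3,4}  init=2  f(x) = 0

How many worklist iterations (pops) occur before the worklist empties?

Trace (9 dequeues):
  [1] u=0 | in 2 | out 2 | prev ⊥ | push {}
  [2] u=1 | in ⊤ | out ⊤ | prev ⊥ | push {}
  [3] u=2 | in 4 | out ⊤ | prev 2 | push {0}
  [4] u=3 | in ⊥ | out 3 | ==
  [5] u=4 | in ⊤ | out ⊤ | prev 4 | push {1,2}
  [6] u=5 | in ⊤ | out ⊤ | prev 2 | push {}
  [7] u=0 | in ⊤ | out ⊤ | prev 2 | push {}
  [8] u=1 | in ⊤ | out ⊤ | ==
  [9] u=2 | in ⊤ | out ⊤ | ==

Converged values:
  [0] ⊤
  [1] ⊤
  [2] ⊤
  [3] 3
  [4] ⊤
  [5] ⊤

9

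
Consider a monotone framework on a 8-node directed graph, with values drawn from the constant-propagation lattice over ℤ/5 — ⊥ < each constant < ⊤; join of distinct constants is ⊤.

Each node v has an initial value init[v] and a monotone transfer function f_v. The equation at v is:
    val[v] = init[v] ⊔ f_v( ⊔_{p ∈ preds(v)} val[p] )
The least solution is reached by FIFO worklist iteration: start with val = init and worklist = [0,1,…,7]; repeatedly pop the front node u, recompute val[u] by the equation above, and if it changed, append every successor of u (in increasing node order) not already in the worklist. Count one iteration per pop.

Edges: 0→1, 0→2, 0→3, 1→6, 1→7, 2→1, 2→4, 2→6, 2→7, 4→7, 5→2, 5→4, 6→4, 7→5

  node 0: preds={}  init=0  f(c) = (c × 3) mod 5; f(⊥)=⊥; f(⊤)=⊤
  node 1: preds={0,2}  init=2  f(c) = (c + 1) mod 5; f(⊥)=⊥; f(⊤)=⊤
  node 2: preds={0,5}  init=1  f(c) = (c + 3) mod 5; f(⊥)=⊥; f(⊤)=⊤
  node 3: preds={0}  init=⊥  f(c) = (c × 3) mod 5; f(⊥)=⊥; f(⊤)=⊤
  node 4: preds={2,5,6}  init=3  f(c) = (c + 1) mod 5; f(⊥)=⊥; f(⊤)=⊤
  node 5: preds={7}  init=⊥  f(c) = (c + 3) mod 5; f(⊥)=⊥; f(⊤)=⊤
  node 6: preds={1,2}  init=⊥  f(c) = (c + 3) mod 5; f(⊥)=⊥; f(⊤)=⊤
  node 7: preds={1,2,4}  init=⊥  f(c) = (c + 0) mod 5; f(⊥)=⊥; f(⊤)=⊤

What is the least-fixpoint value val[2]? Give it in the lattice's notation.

Trace (13 dequeues):
  [1] u=0 | in ⊥ | out 0 | ==
  [2] u=1 | in ⊤ | out ⊤ | prev 2 | push {}
  [3] u=2 | in 0 | out ⊤ | prev 1 | push {1}
  [4] u=3 | in 0 | out 0 | prev ⊥ | push {}
  [5] u=4 | in ⊤ | out ⊤ | prev 3 | push {}
  [6] u=5 | in ⊥ | out ⊥ | ==
  [7] u=6 | in ⊤ | out ⊤ | prev ⊥ | push {4}
  [8] u=7 | in ⊤ | out ⊤ | prev ⊥ | push {5}
  [9] u=1 | in ⊤ | out ⊤ | ==
  [10] u=4 | in ⊤ | out ⊤ | ==
  [11] u=5 | in ⊤ | out ⊤ | prev ⊥ | push {2,4}
  [12] u=2 | in ⊤ | out ⊤ | ==
  [13] u=4 | in ⊤ | out ⊤ | ==

Converged values:
  [0] 0
  [1] ⊤
  [2] ⊤
  [3] 0
  [4] ⊤
  [5] ⊤
  [6] ⊤
  [7] ⊤

⊤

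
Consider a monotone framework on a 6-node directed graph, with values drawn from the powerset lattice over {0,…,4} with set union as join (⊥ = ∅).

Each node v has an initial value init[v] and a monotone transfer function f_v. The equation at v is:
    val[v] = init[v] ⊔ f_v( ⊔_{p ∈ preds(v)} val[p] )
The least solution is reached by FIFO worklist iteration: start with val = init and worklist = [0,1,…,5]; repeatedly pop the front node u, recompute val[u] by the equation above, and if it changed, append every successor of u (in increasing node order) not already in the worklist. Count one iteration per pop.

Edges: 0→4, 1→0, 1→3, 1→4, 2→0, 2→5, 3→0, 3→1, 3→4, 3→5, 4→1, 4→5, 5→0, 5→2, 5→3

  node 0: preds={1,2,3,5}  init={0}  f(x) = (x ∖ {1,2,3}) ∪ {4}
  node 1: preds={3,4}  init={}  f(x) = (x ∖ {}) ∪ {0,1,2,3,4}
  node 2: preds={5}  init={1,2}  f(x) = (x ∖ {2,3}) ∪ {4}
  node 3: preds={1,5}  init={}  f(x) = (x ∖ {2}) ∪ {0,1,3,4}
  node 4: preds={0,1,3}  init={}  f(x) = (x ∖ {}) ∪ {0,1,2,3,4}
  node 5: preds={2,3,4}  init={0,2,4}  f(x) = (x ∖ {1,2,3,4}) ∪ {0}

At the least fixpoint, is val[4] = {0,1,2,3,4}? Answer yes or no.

yes

Worklist (8 pops):
  #1 pop 0: in={0,1,2,4} → {0,4} (was {0}); enqueue []
  #2 pop 1: in={} → {0,1,2,3,4} (was {}); enqueue [0]
  #3 pop 2: in={0,2,4} → {0,1,2,4} (was {1,2}); enqueue []
  #4 pop 3: in={0,1,2,3,4} → {0,1,3,4} (was {}); enqueue [1]
  #5 pop 4: in={0,1,2,3,4} → {0,1,2,3,4} (was {}); enqueue []
  #6 pop 5: in={0,1,2,3,4} → {0,2,4} (no change)
  #7 pop 0: in={0,1,2,3,4} → {0,4} (no change)
  #8 pop 1: in={0,1,2,3,4} → {0,1,2,3,4} (no change)

Fixpoint:
  val[0] = {0,4}
  val[1] = {0,1,2,3,4}
  val[2] = {0,1,2,4}
  val[3] = {0,1,3,4}
  val[4] = {0,1,2,3,4}
  val[5] = {0,2,4}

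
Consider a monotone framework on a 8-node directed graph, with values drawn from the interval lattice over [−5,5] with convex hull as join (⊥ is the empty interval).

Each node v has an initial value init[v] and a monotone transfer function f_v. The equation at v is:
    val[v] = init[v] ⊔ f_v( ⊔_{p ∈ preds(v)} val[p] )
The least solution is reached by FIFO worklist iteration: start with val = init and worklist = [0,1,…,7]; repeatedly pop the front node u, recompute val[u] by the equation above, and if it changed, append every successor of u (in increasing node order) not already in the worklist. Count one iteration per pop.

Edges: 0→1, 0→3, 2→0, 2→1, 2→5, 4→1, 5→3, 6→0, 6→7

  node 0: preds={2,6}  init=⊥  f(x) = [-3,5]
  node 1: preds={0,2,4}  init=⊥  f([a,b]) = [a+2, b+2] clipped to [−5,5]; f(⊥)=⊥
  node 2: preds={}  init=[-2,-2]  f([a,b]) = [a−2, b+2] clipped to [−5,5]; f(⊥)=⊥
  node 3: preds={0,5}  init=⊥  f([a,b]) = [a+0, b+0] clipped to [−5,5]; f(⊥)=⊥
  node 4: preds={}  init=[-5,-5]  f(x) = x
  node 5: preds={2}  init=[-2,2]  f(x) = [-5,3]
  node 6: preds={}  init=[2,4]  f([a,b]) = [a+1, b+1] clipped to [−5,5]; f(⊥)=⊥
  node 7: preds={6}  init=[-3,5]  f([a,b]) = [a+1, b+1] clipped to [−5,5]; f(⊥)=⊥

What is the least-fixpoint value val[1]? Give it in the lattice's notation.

[-3,5]

Trace (9 dequeues):
  [1] u=0 | in [-2,4] | out [-3,5] | prev ⊥ | push {}
  [2] u=1 | in [-5,5] | out [-3,5] | prev ⊥ | push {}
  [3] u=2 | in ⊥ | out [-2,-2] | ==
  [4] u=3 | in [-3,5] | out [-3,5] | prev ⊥ | push {}
  [5] u=4 | in ⊥ | out [-5,-5] | ==
  [6] u=5 | in [-2,-2] | out [-5,3] | prev [-2,2] | push {3}
  [7] u=6 | in ⊥ | out [2,4] | ==
  [8] u=7 | in [2,4] | out [-3,5] | ==
  [9] u=3 | in [-5,5] | out [-5,5] | prev [-3,5] | push {}

Converged values:
  [0] [-3,5]
  [1] [-3,5]
  [2] [-2,-2]
  [3] [-5,5]
  [4] [-5,-5]
  [5] [-5,3]
  [6] [2,4]
  [7] [-3,5]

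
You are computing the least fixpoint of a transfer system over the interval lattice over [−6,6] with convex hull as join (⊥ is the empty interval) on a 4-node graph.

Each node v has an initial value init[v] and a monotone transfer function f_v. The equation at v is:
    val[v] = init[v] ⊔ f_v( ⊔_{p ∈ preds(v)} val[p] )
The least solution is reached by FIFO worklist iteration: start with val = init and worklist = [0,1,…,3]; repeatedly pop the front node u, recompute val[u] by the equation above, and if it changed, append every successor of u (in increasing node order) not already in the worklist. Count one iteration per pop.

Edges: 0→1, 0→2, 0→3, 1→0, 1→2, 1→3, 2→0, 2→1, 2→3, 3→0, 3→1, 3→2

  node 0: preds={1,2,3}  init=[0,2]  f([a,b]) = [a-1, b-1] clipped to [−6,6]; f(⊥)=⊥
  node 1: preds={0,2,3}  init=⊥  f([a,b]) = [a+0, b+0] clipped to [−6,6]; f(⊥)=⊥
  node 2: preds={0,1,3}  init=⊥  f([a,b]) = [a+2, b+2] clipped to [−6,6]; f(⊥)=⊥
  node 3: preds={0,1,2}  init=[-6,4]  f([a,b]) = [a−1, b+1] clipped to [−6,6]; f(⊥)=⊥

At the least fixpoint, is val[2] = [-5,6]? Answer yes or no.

Iteration log — 9 steps:
  step 1. node 0  ⊔preds=[-6,4]  new=[-6,3]  old=[0,2]  +wl: 
  step 2. node 1  ⊔preds=[-6,4]  new=[-6,4]  old=⊥  +wl: 0
  step 3. node 2  ⊔preds=[-6,4]  new=[-4,6]  old=⊥  +wl: 1
  step 4. node 3  ⊔preds=[-6,6]  new=[-6,6]  old=[-6,4]  +wl: 2
  step 5. node 0  ⊔preds=[-6,6]  new=[-6,5]  old=[-6,3]  +wl: 3
  step 6. node 1  ⊔preds=[-6,6]  new=[-6,6]  old=[-6,4]  +wl: 0
  step 7. node 2  ⊔preds=[-6,6]  new=[-4,6]  stable
  step 8. node 3  ⊔preds=[-6,6]  new=[-6,6]  stable
  step 9. node 0  ⊔preds=[-6,6]  new=[-6,5]  stable

Least fixpoint reached:
  node 0: [-6,5]
  node 1: [-6,6]
  node 2: [-4,6]
  node 3: [-6,6]

no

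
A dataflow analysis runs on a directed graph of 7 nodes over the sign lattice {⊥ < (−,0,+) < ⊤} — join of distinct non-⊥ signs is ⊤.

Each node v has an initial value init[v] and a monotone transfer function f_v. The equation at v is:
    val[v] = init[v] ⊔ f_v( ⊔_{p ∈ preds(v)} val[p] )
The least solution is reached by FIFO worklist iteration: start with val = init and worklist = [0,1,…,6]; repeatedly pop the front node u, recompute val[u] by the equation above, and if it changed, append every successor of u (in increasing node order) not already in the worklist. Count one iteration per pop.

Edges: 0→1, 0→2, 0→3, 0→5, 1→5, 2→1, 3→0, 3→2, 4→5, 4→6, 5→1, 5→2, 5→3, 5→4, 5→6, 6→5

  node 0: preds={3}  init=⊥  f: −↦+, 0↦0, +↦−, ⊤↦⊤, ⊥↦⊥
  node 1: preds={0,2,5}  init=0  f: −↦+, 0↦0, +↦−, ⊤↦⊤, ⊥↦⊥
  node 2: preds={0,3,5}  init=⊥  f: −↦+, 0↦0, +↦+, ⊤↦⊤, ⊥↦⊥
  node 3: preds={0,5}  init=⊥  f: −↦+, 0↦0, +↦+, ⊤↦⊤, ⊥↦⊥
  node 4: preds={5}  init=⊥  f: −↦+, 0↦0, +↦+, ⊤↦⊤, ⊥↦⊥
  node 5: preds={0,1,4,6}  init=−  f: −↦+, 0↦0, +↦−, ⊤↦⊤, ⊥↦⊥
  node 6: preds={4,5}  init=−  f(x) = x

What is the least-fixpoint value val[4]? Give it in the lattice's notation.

Trace (20 dequeues):
  [1] u=0 | in ⊥ | out ⊥ | ==
  [2] u=1 | in − | out ⊤ | prev 0 | push {}
  [3] u=2 | in − | out + | prev ⊥ | push {1}
  [4] u=3 | in − | out + | prev ⊥ | push {0,2}
  [5] u=4 | in − | out + | prev ⊥ | push {}
  [6] u=5 | in ⊤ | out ⊤ | prev − | push {3,4}
  [7] u=6 | in ⊤ | out ⊤ | prev − | push {5}
  [8] u=1 | in ⊤ | out ⊤ | ==
  [9] u=0 | in + | out − | prev ⊥ | push {1}
  [10] u=2 | in ⊤ | out ⊤ | prev + | push {}
  [11] u=3 | in ⊤ | out ⊤ | prev + | push {0,2}
  [12] u=4 | in ⊤ | out ⊤ | prev + | push {6}
  [13] u=5 | in ⊤ | out ⊤ | ==
  [14] u=1 | in ⊤ | out ⊤ | ==
  [15] u=0 | in ⊤ | out ⊤ | prev − | push {1,3,5}
  [16] u=2 | in ⊤ | out ⊤ | ==
  [17] u=6 | in ⊤ | out ⊤ | ==
  [18] u=1 | in ⊤ | out ⊤ | ==
  [19] u=3 | in ⊤ | out ⊤ | ==
  [20] u=5 | in ⊤ | out ⊤ | ==

Converged values:
  [0] ⊤
  [1] ⊤
  [2] ⊤
  [3] ⊤
  [4] ⊤
  [5] ⊤
  [6] ⊤

⊤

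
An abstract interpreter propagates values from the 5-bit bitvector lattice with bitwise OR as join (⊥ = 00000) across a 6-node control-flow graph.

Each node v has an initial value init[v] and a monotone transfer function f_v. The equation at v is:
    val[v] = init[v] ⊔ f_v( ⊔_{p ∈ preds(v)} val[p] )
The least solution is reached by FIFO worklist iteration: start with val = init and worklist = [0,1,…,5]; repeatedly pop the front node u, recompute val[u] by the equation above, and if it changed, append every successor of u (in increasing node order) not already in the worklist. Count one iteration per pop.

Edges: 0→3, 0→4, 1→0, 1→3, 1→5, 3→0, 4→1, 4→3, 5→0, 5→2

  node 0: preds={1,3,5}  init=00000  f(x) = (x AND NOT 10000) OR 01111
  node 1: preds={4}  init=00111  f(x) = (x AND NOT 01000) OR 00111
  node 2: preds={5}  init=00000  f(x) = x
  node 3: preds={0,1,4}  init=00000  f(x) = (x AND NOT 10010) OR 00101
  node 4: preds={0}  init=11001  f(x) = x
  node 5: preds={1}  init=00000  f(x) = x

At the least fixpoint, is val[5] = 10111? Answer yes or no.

Iteration log — 10 steps:
  step 1. node 0  ⊔preds=00111  new=01111  old=00000  +wl: 
  step 2. node 1  ⊔preds=11001  new=10111  old=00111  +wl: 0
  step 3. node 2  ⊔preds=00000  new=00000  stable
  step 4. node 3  ⊔preds=11111  new=01101  old=00000  +wl: 
  step 5. node 4  ⊔preds=01111  new=11111  old=11001  +wl: 1,3
  step 6. node 5  ⊔preds=10111  new=10111  old=00000  +wl: 2
  step 7. node 0  ⊔preds=11111  new=01111  stable
  step 8. node 1  ⊔preds=11111  new=10111  stable
  step 9. node 3  ⊔preds=11111  new=01101  stable
  step 10. node 2  ⊔preds=10111  new=10111  old=00000  +wl: 

Least fixpoint reached:
  node 0: 01111
  node 1: 10111
  node 2: 10111
  node 3: 01101
  node 4: 11111
  node 5: 10111

yes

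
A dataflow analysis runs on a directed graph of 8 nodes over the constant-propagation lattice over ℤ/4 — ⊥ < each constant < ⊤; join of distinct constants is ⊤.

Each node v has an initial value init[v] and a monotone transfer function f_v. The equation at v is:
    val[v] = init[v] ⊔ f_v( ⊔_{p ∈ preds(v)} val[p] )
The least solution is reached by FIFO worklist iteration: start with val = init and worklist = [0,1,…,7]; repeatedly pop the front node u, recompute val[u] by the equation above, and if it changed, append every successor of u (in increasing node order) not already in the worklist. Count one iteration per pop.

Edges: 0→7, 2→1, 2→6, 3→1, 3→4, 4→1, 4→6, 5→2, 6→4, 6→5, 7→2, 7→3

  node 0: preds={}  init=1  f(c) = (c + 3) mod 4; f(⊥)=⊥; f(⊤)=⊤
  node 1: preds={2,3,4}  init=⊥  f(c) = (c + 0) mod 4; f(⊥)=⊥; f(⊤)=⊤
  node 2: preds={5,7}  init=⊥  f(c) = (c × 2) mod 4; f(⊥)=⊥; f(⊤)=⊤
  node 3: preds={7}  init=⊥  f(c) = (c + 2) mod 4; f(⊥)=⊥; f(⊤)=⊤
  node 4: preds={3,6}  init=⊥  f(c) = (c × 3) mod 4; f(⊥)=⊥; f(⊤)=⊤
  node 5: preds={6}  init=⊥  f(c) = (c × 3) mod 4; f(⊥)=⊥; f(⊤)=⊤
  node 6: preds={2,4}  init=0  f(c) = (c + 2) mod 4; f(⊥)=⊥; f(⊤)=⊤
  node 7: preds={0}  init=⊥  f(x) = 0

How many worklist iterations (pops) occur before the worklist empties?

Iteration log — 19 steps:
  step 1. node 0  ⊔preds=⊥  new=1  stable
  step 2. node 1  ⊔preds=⊥  new=⊥  stable
  step 3. node 2  ⊔preds=⊥  new=⊥  stable
  step 4. node 3  ⊔preds=⊥  new=⊥  stable
  step 5. node 4  ⊔preds=0  new=0  old=⊥  +wl: 1
  step 6. node 5  ⊔preds=0  new=0  old=⊥  +wl: 2
  step 7. node 6  ⊔preds=0  new=⊤  old=0  +wl: 4,5
  step 8. node 7  ⊔preds=1  new=0  old=⊥  +wl: 3
  step 9. node 1  ⊔preds=0  new=0  old=⊥  +wl: 
  step 10. node 2  ⊔preds=0  new=0  old=⊥  +wl: 1,6
  step 11. node 4  ⊔preds=⊤  new=⊤  old=0  +wl: 
  step 12. node 5  ⊔preds=⊤  new=⊤  old=0  +wl: 2
  step 13. node 3  ⊔preds=0  new=2  old=⊥  +wl: 4
  step 14. node 1  ⊔preds=⊤  new=⊤  old=0  +wl: 
  step 15. node 6  ⊔preds=⊤  new=⊤  stable
  step 16. node 2  ⊔preds=⊤  new=⊤  old=0  +wl: 1,6
  step 17. node 4  ⊔preds=⊤  new=⊤  stable
  step 18. node 1  ⊔preds=⊤  new=⊤  stable
  step 19. node 6  ⊔preds=⊤  new=⊤  stable

Least fixpoint reached:
  node 0: 1
  node 1: ⊤
  node 2: ⊤
  node 3: 2
  node 4: ⊤
  node 5: ⊤
  node 6: ⊤
  node 7: 0

19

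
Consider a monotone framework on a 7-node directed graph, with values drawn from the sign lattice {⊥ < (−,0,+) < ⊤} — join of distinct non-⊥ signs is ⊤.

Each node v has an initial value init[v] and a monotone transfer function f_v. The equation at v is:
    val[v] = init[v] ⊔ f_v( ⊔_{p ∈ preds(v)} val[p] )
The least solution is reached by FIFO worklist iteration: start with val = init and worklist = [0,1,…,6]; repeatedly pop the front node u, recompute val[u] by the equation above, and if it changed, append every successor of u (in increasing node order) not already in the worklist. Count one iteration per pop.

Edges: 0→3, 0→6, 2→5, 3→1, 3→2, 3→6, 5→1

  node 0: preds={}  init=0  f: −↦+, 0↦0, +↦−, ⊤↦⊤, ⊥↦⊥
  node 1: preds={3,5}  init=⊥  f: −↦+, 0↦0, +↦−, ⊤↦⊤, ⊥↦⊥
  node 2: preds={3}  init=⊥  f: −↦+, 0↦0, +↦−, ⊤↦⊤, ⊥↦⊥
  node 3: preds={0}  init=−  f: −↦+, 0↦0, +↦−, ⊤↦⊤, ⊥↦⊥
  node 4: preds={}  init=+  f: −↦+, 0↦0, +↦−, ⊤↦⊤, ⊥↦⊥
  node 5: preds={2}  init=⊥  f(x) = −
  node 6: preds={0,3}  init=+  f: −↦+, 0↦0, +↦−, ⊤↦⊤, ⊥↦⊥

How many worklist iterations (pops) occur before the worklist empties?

10

Worklist (10 pops):
  #1 pop 0: in=⊥ → 0 (no change)
  #2 pop 1: in=− → + (was ⊥); enqueue []
  #3 pop 2: in=− → + (was ⊥); enqueue []
  #4 pop 3: in=0 → ⊤ (was −); enqueue [1,2]
  #5 pop 4: in=⊥ → + (no change)
  #6 pop 5: in=+ → − (was ⊥); enqueue []
  #7 pop 6: in=⊤ → ⊤ (was +); enqueue []
  #8 pop 1: in=⊤ → ⊤ (was +); enqueue []
  #9 pop 2: in=⊤ → ⊤ (was +); enqueue [5]
  #10 pop 5: in=⊤ → − (no change)

Fixpoint:
  val[0] = 0
  val[1] = ⊤
  val[2] = ⊤
  val[3] = ⊤
  val[4] = +
  val[5] = −
  val[6] = ⊤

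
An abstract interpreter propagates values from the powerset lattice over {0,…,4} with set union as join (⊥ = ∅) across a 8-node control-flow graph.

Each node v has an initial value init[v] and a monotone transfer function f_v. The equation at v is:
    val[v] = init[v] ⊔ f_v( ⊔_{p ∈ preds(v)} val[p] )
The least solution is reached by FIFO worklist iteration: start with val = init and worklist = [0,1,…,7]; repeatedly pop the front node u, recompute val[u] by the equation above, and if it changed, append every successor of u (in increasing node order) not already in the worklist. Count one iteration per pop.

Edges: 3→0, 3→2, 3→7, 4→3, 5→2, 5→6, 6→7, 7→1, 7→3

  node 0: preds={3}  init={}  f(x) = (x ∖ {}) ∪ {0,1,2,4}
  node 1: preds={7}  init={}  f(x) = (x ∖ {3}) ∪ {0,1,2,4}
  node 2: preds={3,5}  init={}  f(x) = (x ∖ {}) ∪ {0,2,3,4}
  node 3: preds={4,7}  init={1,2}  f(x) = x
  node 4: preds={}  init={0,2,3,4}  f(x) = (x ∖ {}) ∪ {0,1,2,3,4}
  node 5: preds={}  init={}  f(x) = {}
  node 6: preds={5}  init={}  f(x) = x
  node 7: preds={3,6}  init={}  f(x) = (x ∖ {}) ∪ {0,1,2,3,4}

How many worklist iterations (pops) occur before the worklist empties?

12

Trace (12 dequeues):
  [1] u=0 | in {1,2} | out {0,1,2,4} | prev {} | push {}
  [2] u=1 | in {} | out {0,1,2,4} | prev {} | push {}
  [3] u=2 | in {1,2} | out {0,1,2,3,4} | prev {} | push {}
  [4] u=3 | in {0,2,3,4} | out {0,1,2,3,4} | prev {1,2} | push {0,2}
  [5] u=4 | in {} | out {0,1,2,3,4} | prev {0,2,3,4} | push {3}
  [6] u=5 | in {} | out {} | ==
  [7] u=6 | in {} | out {} | ==
  [8] u=7 | in {0,1,2,3,4} | out {0,1,2,3,4} | prev {} | push {1}
  [9] u=0 | in {0,1,2,3,4} | out {0,1,2,3,4} | prev {0,1,2,4} | push {}
  [10] u=2 | in {0,1,2,3,4} | out {0,1,2,3,4} | ==
  [11] u=3 | in {0,1,2,3,4} | out {0,1,2,3,4} | ==
  [12] u=1 | in {0,1,2,3,4} | out {0,1,2,4} | ==

Converged values:
  [0] {0,1,2,3,4}
  [1] {0,1,2,4}
  [2] {0,1,2,3,4}
  [3] {0,1,2,3,4}
  [4] {0,1,2,3,4}
  [5] {}
  [6] {}
  [7] {0,1,2,3,4}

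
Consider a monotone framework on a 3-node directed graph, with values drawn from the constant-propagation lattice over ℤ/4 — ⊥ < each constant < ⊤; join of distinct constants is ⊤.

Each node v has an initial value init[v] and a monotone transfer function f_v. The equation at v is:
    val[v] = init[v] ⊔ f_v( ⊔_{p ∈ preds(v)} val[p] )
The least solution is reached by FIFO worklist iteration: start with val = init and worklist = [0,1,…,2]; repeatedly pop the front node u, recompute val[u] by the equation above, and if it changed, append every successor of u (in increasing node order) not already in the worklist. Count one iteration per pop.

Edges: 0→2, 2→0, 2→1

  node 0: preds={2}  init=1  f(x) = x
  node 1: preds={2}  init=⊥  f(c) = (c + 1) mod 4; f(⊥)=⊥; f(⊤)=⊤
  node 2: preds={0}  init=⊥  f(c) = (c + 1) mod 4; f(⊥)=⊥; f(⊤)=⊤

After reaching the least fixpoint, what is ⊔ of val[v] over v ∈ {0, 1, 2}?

Iteration log — 8 steps:
  step 1. node 0  ⊔preds=⊥  new=1  stable
  step 2. node 1  ⊔preds=⊥  new=⊥  stable
  step 3. node 2  ⊔preds=1  new=2  old=⊥  +wl: 0,1
  step 4. node 0  ⊔preds=2  new=⊤  old=1  +wl: 2
  step 5. node 1  ⊔preds=2  new=3  old=⊥  +wl: 
  step 6. node 2  ⊔preds=⊤  new=⊤  old=2  +wl: 0,1
  step 7. node 0  ⊔preds=⊤  new=⊤  stable
  step 8. node 1  ⊔preds=⊤  new=⊤  old=3  +wl: 

Least fixpoint reached:
  node 0: ⊤
  node 1: ⊤
  node 2: ⊤

⊤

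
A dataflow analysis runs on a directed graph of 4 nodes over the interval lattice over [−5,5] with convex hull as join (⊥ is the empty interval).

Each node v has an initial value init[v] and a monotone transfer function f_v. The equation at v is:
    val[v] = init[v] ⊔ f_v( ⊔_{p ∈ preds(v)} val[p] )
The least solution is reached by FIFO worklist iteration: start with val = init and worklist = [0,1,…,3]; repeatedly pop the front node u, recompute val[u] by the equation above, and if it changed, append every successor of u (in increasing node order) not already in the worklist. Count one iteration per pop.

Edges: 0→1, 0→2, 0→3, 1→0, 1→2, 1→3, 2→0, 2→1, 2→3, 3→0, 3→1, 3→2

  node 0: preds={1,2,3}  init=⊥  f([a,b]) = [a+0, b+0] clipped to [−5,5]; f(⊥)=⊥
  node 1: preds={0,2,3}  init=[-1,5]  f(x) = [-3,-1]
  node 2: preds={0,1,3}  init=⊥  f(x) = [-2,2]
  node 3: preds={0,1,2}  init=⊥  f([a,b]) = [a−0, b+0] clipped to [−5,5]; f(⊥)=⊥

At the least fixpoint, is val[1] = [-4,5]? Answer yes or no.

Trace (8 dequeues):
  [1] u=0 | in [-1,5] | out [-1,5] | prev ⊥ | push {}
  [2] u=1 | in [-1,5] | out [-3,5] | prev [-1,5] | push {0}
  [3] u=2 | in [-3,5] | out [-2,2] | prev ⊥ | push {1}
  [4] u=3 | in [-3,5] | out [-3,5] | prev ⊥ | push {2}
  [5] u=0 | in [-3,5] | out [-3,5] | prev [-1,5] | push {3}
  [6] u=1 | in [-3,5] | out [-3,5] | ==
  [7] u=2 | in [-3,5] | out [-2,2] | ==
  [8] u=3 | in [-3,5] | out [-3,5] | ==

Converged values:
  [0] [-3,5]
  [1] [-3,5]
  [2] [-2,2]
  [3] [-3,5]

no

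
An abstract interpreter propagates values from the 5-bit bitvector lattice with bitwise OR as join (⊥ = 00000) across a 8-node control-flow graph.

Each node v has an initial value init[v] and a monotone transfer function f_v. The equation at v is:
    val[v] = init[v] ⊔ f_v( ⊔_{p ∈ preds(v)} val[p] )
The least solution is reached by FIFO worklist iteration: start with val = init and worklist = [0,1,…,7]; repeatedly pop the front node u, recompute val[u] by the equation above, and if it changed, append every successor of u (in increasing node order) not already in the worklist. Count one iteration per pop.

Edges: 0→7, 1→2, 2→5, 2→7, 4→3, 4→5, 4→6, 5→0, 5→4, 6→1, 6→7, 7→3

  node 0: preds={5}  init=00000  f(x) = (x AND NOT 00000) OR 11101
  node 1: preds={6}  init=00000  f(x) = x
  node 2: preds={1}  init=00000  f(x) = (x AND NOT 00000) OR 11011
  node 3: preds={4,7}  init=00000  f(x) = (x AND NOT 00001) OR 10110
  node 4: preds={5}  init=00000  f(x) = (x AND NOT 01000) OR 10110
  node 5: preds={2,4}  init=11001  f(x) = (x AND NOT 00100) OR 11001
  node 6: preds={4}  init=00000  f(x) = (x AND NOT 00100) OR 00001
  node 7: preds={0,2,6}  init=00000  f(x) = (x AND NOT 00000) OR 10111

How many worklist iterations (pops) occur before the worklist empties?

Worklist (14 pops):
  #1 pop 0: in=11001 → 11101 (was 00000); enqueue []
  #2 pop 1: in=00000 → 00000 (no change)
  #3 pop 2: in=00000 → 11011 (was 00000); enqueue []
  #4 pop 3: in=00000 → 10110 (was 00000); enqueue []
  #5 pop 4: in=11001 → 10111 (was 00000); enqueue [3]
  #6 pop 5: in=11111 → 11011 (was 11001); enqueue [0,4]
  #7 pop 6: in=10111 → 10011 (was 00000); enqueue [1]
  #8 pop 7: in=11111 → 11111 (was 00000); enqueue []
  #9 pop 3: in=11111 → 11110 (was 10110); enqueue []
  #10 pop 0: in=11011 → 11111 (was 11101); enqueue [7]
  #11 pop 4: in=11011 → 10111 (no change)
  #12 pop 1: in=10011 → 10011 (was 00000); enqueue [2]
  #13 pop 7: in=11111 → 11111 (no change)
  #14 pop 2: in=10011 → 11011 (no change)

Fixpoint:
  val[0] = 11111
  val[1] = 10011
  val[2] = 11011
  val[3] = 11110
  val[4] = 10111
  val[5] = 11011
  val[6] = 10011
  val[7] = 11111

14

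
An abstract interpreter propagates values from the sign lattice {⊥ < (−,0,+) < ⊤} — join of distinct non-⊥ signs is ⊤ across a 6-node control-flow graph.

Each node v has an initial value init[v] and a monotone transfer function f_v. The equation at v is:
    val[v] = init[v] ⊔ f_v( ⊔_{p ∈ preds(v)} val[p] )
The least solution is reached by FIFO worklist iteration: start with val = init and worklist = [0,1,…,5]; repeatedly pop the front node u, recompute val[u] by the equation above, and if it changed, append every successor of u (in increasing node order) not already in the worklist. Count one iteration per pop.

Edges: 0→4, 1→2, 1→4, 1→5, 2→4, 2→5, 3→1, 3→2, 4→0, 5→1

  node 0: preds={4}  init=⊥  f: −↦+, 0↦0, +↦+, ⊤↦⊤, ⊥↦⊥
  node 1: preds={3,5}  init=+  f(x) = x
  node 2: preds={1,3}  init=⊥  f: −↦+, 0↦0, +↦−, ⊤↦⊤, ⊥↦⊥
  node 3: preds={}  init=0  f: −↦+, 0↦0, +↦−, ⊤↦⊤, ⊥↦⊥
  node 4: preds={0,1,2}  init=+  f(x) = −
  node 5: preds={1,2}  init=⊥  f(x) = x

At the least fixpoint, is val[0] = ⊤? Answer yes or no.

yes

Trace (9 dequeues):
  [1] u=0 | in + | out + | prev ⊥ | push {}
  [2] u=1 | in 0 | out ⊤ | prev + | push {}
  [3] u=2 | in ⊤ | out ⊤ | prev ⊥ | push {}
  [4] u=3 | in ⊥ | out 0 | ==
  [5] u=4 | in ⊤ | out ⊤ | prev + | push {0}
  [6] u=5 | in ⊤ | out ⊤ | prev ⊥ | push {1}
  [7] u=0 | in ⊤ | out ⊤ | prev + | push {4}
  [8] u=1 | in ⊤ | out ⊤ | ==
  [9] u=4 | in ⊤ | out ⊤ | ==

Converged values:
  [0] ⊤
  [1] ⊤
  [2] ⊤
  [3] 0
  [4] ⊤
  [5] ⊤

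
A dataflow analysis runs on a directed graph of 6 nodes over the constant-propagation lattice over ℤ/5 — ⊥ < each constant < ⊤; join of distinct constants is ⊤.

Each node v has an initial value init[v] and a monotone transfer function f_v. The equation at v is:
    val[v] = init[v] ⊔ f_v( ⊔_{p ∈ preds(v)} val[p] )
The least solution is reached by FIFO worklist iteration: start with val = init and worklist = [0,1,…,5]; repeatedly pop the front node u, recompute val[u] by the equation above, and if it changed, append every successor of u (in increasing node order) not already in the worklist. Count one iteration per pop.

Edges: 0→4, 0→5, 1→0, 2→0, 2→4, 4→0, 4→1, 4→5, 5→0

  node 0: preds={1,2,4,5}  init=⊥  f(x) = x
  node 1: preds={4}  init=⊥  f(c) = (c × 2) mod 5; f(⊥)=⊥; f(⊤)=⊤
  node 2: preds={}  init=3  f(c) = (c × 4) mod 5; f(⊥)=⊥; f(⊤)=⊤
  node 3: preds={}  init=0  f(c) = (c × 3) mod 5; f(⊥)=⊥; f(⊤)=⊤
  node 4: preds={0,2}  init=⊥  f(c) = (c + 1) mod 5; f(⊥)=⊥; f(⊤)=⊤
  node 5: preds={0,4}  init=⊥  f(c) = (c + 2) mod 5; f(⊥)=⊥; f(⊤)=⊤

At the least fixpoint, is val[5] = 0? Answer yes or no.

Iteration log — 13 steps:
  step 1. node 0  ⊔preds=3  new=3  old=⊥  +wl: 
  step 2. node 1  ⊔preds=⊥  new=⊥  stable
  step 3. node 2  ⊔preds=⊥  new=3  stable
  step 4. node 3  ⊔preds=⊥  new=0  stable
  step 5. node 4  ⊔preds=3  new=4  old=⊥  +wl: 0,1
  step 6. node 5  ⊔preds=⊤  new=⊤  old=⊥  +wl: 
  step 7. node 0  ⊔preds=⊤  new=⊤  old=3  +wl: 4,5
  step 8. node 1  ⊔preds=4  new=3  old=⊥  +wl: 0
  step 9. node 4  ⊔preds=⊤  new=⊤  old=4  +wl: 1
  step 10. node 5  ⊔preds=⊤  new=⊤  stable
  step 11. node 0  ⊔preds=⊤  new=⊤  stable
  step 12. node 1  ⊔preds=⊤  new=⊤  old=3  +wl: 0
  step 13. node 0  ⊔preds=⊤  new=⊤  stable

Least fixpoint reached:
  node 0: ⊤
  node 1: ⊤
  node 2: 3
  node 3: 0
  node 4: ⊤
  node 5: ⊤

no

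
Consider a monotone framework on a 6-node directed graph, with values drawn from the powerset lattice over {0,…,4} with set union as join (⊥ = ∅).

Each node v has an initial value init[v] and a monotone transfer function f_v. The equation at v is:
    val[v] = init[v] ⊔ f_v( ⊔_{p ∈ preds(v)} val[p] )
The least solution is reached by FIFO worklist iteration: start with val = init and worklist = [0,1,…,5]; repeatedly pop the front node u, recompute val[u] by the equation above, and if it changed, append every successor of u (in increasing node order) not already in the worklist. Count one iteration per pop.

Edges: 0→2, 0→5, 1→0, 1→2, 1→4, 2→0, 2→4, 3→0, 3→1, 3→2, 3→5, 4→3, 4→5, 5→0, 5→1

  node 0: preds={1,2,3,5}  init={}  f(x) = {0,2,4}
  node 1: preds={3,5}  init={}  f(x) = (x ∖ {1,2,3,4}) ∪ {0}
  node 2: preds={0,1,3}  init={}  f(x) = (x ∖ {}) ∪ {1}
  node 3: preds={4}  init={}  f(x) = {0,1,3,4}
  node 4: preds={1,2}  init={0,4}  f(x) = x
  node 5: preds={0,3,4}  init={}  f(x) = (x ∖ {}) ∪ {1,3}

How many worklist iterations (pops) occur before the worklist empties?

14

Trace (14 dequeues):
  [1] u=0 | in {} | out {0,2,4} | prev {} | push {}
  [2] u=1 | in {} | out {0} | prev {} | push {0}
  [3] u=2 | in {0,2,4} | out {0,1,2,4} | prev {} | push {}
  [4] u=3 | in {0,4} | out {0,1,3,4} | prev {} | push {1,2}
  [5] u=4 | in {0,1,2,4} | out {0,1,2,4} | prev {0,4} | push {3}
  [6] u=5 | in {0,1,2,3,4} | out {0,1,2,3,4} | prev {} | push {}
  [7] u=0 | in {0,1,2,3,4} | out {0,2,4} | ==
  [8] u=1 | in {0,1,2,3,4} | out {0} | ==
  [9] u=2 | in {0,1,2,3,4} | out {0,1,2,3,4} | prev {0,1,2,4} | push {0,4}
  [10] u=3 | in {0,1,2,4} | out {0,1,3,4} | ==
  [11] u=0 | in {0,1,2,3,4} | out {0,2,4} | ==
  [12] u=4 | in {0,1,2,3,4} | out {0,1,2,3,4} | prev {0,1,2,4} | push {3,5}
  [13] u=3 | in {0,1,2,3,4} | out {0,1,3,4} | ==
  [14] u=5 | in {0,1,2,3,4} | out {0,1,2,3,4} | ==

Converged values:
  [0] {0,2,4}
  [1] {0}
  [2] {0,1,2,3,4}
  [3] {0,1,3,4}
  [4] {0,1,2,3,4}
  [5] {0,1,2,3,4}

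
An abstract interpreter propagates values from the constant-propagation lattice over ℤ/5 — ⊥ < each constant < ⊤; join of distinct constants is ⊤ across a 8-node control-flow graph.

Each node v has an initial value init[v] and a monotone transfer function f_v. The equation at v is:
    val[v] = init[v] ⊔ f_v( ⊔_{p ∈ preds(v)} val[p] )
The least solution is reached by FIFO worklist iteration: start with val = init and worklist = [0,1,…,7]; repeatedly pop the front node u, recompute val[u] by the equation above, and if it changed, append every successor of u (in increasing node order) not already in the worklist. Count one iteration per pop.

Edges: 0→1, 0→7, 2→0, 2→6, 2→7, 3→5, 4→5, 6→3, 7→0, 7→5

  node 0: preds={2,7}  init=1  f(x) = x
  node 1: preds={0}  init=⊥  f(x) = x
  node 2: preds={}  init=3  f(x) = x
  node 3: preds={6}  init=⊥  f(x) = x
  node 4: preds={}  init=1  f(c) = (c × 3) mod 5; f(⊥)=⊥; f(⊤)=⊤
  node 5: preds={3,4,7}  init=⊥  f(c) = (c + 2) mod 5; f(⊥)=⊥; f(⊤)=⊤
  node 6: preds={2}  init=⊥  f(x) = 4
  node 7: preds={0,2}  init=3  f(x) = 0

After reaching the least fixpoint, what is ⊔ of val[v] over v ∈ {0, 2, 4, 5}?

⊤

Worklist (11 pops):
  #1 pop 0: in=3 → ⊤ (was 1); enqueue []
  #2 pop 1: in=⊤ → ⊤ (was ⊥); enqueue []
  #3 pop 2: in=⊥ → 3 (no change)
  #4 pop 3: in=⊥ → ⊥ (no change)
  #5 pop 4: in=⊥ → 1 (no change)
  #6 pop 5: in=⊤ → ⊤ (was ⊥); enqueue []
  #7 pop 6: in=3 → 4 (was ⊥); enqueue [3]
  #8 pop 7: in=⊤ → ⊤ (was 3); enqueue [0,5]
  #9 pop 3: in=4 → 4 (was ⊥); enqueue []
  #10 pop 0: in=⊤ → ⊤ (no change)
  #11 pop 5: in=⊤ → ⊤ (no change)

Fixpoint:
  val[0] = ⊤
  val[1] = ⊤
  val[2] = 3
  val[3] = 4
  val[4] = 1
  val[5] = ⊤
  val[6] = 4
  val[7] = ⊤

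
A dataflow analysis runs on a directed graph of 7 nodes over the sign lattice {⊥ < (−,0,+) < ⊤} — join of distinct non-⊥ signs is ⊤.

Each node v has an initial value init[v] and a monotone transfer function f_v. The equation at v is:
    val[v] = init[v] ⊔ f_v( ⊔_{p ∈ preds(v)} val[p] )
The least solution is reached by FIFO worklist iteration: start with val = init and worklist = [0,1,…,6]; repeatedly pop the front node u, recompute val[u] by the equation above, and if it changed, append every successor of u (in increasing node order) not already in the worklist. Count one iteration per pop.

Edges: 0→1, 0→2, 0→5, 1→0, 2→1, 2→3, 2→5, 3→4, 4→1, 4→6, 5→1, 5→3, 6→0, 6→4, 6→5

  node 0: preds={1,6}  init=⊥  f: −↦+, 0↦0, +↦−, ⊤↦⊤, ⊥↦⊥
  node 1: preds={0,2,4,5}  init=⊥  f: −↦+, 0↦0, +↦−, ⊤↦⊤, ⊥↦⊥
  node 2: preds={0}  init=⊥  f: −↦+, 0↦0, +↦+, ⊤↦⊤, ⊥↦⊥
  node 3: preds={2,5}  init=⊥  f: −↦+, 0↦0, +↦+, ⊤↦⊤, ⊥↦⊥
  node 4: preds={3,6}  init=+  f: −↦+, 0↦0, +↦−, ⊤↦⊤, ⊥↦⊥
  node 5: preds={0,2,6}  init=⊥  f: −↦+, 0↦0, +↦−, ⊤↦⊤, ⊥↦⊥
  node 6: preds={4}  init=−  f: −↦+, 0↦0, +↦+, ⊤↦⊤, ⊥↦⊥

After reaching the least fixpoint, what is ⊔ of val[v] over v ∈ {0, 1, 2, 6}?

⊤

Worklist (17 pops):
  #1 pop 0: in=− → + (was ⊥); enqueue []
  #2 pop 1: in=+ → − (was ⊥); enqueue [0]
  #3 pop 2: in=+ → + (was ⊥); enqueue [1]
  #4 pop 3: in=+ → + (was ⊥); enqueue []
  #5 pop 4: in=⊤ → ⊤ (was +); enqueue []
  #6 pop 5: in=⊤ → ⊤ (was ⊥); enqueue [3]
  #7 pop 6: in=⊤ → ⊤ (was −); enqueue [4,5]
  #8 pop 0: in=⊤ → ⊤ (was +); enqueue [2]
  #9 pop 1: in=⊤ → ⊤ (was −); enqueue [0]
  #10 pop 3: in=⊤ → ⊤ (was +); enqueue []
  #11 pop 4: in=⊤ → ⊤ (no change)
  #12 pop 5: in=⊤ → ⊤ (no change)
  #13 pop 2: in=⊤ → ⊤ (was +); enqueue [1,3,5]
  #14 pop 0: in=⊤ → ⊤ (no change)
  #15 pop 1: in=⊤ → ⊤ (no change)
  #16 pop 3: in=⊤ → ⊤ (no change)
  #17 pop 5: in=⊤ → ⊤ (no change)

Fixpoint:
  val[0] = ⊤
  val[1] = ⊤
  val[2] = ⊤
  val[3] = ⊤
  val[4] = ⊤
  val[5] = ⊤
  val[6] = ⊤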